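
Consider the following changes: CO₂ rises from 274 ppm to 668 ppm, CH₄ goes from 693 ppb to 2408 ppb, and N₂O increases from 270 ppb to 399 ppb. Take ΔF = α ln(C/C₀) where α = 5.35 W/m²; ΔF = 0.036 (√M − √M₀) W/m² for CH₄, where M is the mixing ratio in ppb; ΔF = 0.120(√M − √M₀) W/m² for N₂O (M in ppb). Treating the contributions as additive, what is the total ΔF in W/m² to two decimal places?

CO₂: 5.35 × ln(668/274) = 5.35 × ln(2.43796) = 5.35 × 0.89116 = 4.7677 W/m².
CH₄: 0.036 × (√2408 − √693) = 0.036 × (49.0714 − 26.3249) = 0.036 × 22.7465 = 0.8189 W/m².
N₂O: 0.120 × (√399 − √270) = 0.120 × (19.9750 − 16.4317) = 0.120 × 3.5433 = 0.4252 W/m².
Total ΔF = 4.7677 + 0.8189 + 0.4252 = 6.0118 W/m².

ΔF = 6.01 W/m²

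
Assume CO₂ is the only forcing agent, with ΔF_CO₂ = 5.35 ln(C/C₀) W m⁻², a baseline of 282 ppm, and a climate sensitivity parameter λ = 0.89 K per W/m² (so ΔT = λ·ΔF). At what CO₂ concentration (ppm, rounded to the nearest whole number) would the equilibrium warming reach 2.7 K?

Required forcing: ΔF = ΔT/λ = 2.7/0.89 = 3.0337 W/m².
Then ln(C/282) = ΔF/5.35 = 3.0337/5.35 = 0.56705.
So C = 282 × e^0.56705 = 282 × 1.76306 = 497.18 ppm.

C ≈ 497 ppm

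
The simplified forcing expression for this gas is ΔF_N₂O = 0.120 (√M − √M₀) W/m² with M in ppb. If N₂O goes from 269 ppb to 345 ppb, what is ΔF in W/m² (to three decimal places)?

N₂O: 0.120 × (√345 − √269) = 0.120 × (18.5742 − 16.4012) = 0.120 × 2.1730 = 0.2608 W/m².

ΔF = 0.261 W/m²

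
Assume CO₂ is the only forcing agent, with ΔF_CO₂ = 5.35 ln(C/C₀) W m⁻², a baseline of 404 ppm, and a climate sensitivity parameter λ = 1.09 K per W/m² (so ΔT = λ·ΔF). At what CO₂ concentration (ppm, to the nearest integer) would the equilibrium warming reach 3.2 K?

C ≈ 699 ppm

Required forcing: ΔF = ΔT/λ = 3.2/1.09 = 2.9358 W/m².
Then ln(C/404) = ΔF/5.35 = 2.9358/5.35 = 0.54875.
So C = 404 × e^0.54875 = 404 × 1.73109 = 699.36 ppm.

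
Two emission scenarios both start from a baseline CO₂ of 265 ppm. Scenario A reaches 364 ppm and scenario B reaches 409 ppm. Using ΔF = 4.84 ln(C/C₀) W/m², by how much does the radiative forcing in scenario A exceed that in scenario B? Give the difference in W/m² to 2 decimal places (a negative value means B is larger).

ΔF_A − ΔF_B = -0.56 W/m²

ΔF_A = 4.84 ln(364/265) = 4.84 × 0.31742 = 1.5363 W/m².
ΔF_B = 4.84 ln(409/265) = 4.84 × 0.43399 = 2.1005 W/m².
Difference: 1.5363 − 2.1005 = -0.5642 W/m².
(Equivalently, ΔF_A − ΔF_B = 4.84 ln(364/409) = 4.84 × -0.11656 = -0.5642 W/m².)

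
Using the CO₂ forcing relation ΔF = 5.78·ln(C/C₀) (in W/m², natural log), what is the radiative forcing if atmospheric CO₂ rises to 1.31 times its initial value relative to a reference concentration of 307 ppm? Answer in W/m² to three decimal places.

ΔF = 1.561 W/m²

ΔF = 5.78 × ln(1.31) = 5.78 × 0.27003 = 1.5608 W/m².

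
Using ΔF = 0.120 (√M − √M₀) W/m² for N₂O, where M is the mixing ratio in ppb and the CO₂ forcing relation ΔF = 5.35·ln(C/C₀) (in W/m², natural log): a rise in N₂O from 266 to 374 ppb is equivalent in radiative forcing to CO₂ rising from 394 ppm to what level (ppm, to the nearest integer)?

N₂O forcing: 0.120 × (√374 − √266) = 0.120 × (19.3391 − 16.3095) = 0.120 × 3.0296 = 0.36355 W/m².
Set 5.35 ln(C/394) = 0.36355: ln(C/394) = 0.36355/5.35 = 0.06795, so C = 394 × e^0.06795 = 394 × 1.07031 = 421.70 ppm.

C ≈ 422 ppm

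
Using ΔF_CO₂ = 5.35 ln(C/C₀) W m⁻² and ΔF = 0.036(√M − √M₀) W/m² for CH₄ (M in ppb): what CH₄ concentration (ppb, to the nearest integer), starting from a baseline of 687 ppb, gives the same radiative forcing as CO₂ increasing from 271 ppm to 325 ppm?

M ≈ 2832 ppb

CO₂ forcing: 5.35 × ln(325/271) = 5.35 × 0.181706 = 0.97213 W/m².
Set 0.036(√M − √687) = 0.97213: √M = 0.97213/0.036 + √687 = 27.0036 + 26.2107 = 53.2143.
M = (53.2143)² = 2831.76 ppb.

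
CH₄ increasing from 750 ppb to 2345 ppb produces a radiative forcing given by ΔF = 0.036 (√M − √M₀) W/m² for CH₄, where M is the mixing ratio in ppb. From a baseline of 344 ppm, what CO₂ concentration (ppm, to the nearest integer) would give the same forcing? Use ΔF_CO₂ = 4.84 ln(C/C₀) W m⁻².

C ≈ 402 ppm

CH₄ forcing: 0.036 × (√2345 − √750) = 0.036 × (48.4252 − 27.3861) = 0.036 × 21.0391 = 0.75741 W/m².
Set 4.84 ln(C/344) = 0.75741: ln(C/344) = 0.75741/4.84 = 0.15649, so C = 344 × e^0.15649 = 344 × 1.16940 = 402.27 ppm.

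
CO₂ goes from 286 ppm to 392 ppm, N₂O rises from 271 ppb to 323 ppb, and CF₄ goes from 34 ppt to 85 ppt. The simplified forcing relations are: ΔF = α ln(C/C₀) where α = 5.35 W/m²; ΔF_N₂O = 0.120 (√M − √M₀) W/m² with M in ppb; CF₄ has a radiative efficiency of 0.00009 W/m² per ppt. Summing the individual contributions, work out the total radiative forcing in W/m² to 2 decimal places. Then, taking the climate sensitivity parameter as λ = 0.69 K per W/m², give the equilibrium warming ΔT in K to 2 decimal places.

CO₂: 5.35 × ln(392/286) = 5.35 × ln(1.37063) = 5.35 × 0.31527 = 1.6867 W/m².
N₂O: 0.120 × (√323 − √271) = 0.120 × (17.9722 − 16.4621) = 0.120 × 1.5101 = 0.1812 W/m².
CF₄: ΔF = 0.00009 × (85 − 34) = 0.00009 × 51 = 0.0046 W/m².
Total ΔF = 1.6867 + 0.1812 + 0.0046 = 1.8725 W/m².
ΔT = λ ΔF = 0.69 × 1.87 = 1.2903 K.

ΔF = 1.87 W/m²; ΔT = 1.29 K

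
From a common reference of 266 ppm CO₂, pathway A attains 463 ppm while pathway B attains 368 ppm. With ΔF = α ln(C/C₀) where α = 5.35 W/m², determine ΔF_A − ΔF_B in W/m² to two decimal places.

ΔF_A = 5.35 ln(463/266) = 5.35 × 0.55423 = 2.9651 W/m².
ΔF_B = 5.35 ln(368/266) = 5.35 × 0.32459 = 1.7366 W/m².
Difference: 2.9651 − 1.7366 = 1.2285 W/m².

ΔF_A − ΔF_B = 1.23 W/m²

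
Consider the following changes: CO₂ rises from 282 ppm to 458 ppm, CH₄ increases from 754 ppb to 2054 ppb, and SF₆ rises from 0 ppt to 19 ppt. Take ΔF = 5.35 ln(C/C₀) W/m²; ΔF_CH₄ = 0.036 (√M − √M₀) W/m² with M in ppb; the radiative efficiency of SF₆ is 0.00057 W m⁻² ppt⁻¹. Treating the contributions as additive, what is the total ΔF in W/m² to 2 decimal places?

CO₂: 5.35 × ln(458/282) = 5.35 × ln(1.62411) = 5.35 × 0.48496 = 2.5945 W/m².
CH₄: 0.036 × (√2054 − √754) = 0.036 × (45.3211 − 27.4591) = 0.036 × 17.8620 = 0.6430 W/m².
SF₆: ΔF = 0.00057 × (19 − 0) = 0.00057 × 19 = 0.0108 W/m².
Total ΔF = 2.5945 + 0.6430 + 0.0108 = 3.2483 W/m².

ΔF = 3.25 W/m²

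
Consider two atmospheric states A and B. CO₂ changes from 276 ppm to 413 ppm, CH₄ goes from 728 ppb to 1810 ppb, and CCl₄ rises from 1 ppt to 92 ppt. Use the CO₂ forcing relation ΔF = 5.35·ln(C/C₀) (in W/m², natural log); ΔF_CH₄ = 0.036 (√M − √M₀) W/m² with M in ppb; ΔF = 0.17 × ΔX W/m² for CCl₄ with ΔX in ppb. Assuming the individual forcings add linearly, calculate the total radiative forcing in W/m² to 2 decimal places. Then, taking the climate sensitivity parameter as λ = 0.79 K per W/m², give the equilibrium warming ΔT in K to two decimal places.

ΔF = 2.73 W/m²; ΔT = 2.16 K

CO₂: 5.35 × ln(413/276) = 5.35 × ln(1.49638) = 5.35 × 0.40305 = 2.1563 W/m².
CH₄: 0.036 × (√1810 − √728) = 0.036 × (42.5441 − 26.9815) = 0.036 × 15.5626 = 0.5603 W/m².
CCl₄: Δ = 92 − 1 = 91 ppt = 0.091 ppb; ΔF = 0.17 × 0.091 = 0.0155 W/m².
Total ΔF = 2.1563 + 0.5603 + 0.0155 = 2.7321 W/m².
ΔT = λ ΔF = 0.79 × 2.73 = 2.1567 K.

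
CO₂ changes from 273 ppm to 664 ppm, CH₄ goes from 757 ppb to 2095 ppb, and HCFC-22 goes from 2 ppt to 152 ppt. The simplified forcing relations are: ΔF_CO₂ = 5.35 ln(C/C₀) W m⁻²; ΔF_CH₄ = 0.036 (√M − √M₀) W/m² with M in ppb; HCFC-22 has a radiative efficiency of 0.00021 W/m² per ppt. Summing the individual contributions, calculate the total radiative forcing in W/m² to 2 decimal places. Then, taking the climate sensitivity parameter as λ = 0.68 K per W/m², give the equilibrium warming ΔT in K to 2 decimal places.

ΔF = 5.44 W/m²; ΔT = 3.70 K

CO₂: 5.35 × ln(664/273) = 5.35 × ln(2.43223) = 5.35 × 0.88881 = 4.7551 W/m².
CH₄: 0.036 × (√2095 − √757) = 0.036 × (45.7712 − 27.5136) = 0.036 × 18.2576 = 0.6573 W/m².
HCFC-22: ΔF = 0.00021 × (152 − 2) = 0.00021 × 150 = 0.0315 W/m².
Total ΔF = 4.7551 + 0.6573 + 0.0315 = 5.4439 W/m².
ΔT = λ ΔF = 0.68 × 5.44 = 3.6992 K.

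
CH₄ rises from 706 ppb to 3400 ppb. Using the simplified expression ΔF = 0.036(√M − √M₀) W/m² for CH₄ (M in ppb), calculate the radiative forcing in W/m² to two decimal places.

ΔF = 1.14 W/m²

CH₄: 0.036 × (√3400 − √706) = 0.036 × (58.3095 − 26.5707) = 0.036 × 31.7388 = 1.1426 W/m².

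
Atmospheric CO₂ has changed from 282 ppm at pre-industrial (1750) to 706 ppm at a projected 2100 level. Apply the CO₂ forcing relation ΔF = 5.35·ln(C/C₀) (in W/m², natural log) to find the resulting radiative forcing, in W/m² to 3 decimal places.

CO₂: 5.35 × ln(706/282) = 5.35 × ln(2.50355) = 5.35 × 0.91771 = 4.9097 W/m².

ΔF = 4.910 W/m²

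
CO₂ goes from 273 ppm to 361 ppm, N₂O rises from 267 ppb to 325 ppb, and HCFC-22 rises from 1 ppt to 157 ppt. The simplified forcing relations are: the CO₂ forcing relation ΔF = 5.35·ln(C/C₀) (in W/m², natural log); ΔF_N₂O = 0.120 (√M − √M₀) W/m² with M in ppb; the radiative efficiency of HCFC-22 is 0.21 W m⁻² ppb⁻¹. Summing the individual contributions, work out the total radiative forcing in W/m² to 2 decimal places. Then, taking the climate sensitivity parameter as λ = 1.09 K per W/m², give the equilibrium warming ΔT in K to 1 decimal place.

ΔF = 1.73 W/m²; ΔT = 1.9 K

CO₂: 5.35 × ln(361/273) = 5.35 × ln(1.32234) = 5.35 × 0.27940 = 1.4948 W/m².
N₂O: 0.120 × (√325 − √267) = 0.120 × (18.0278 − 16.3401) = 0.120 × 1.6877 = 0.2025 W/m².
HCFC-22: Δ = 157 − 1 = 156 ppt = 0.156 ppb; ΔF = 0.21 × 0.156 = 0.0328 W/m².
Total ΔF = 1.4948 + 0.2025 + 0.0328 = 1.7301 W/m².
ΔT = λ ΔF = 1.09 × 1.73 = 1.8857 K.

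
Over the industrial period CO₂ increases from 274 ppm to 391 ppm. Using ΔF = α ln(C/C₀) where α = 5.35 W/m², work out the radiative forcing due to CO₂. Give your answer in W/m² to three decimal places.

CO₂: 5.35 × ln(391/274) = 5.35 × ln(1.42701) = 5.35 × 0.35558 = 1.9024 W/m².

ΔF = 1.902 W/m²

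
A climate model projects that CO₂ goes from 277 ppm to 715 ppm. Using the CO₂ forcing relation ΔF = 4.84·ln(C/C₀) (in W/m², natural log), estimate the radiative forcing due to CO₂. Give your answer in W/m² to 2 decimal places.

ΔF = 4.59 W/m²

CO₂ absorption bands are partially saturated, so forcing scales with the logarithm of the concentration ratio.
CO₂: 4.84 × ln(715/277) = 4.84 × ln(2.58123) = 4.84 × 0.94827 = 4.5896 W/m².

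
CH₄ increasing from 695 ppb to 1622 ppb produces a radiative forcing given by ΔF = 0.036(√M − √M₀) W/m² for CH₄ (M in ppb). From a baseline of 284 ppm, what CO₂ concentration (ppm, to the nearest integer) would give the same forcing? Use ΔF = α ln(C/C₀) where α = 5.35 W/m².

C ≈ 312 ppm

CH₄ forcing: 0.036 × (√1622 − √695) = 0.036 × (40.2741 − 26.3629) = 0.036 × 13.9112 = 0.50080 W/m².
Set 5.35 ln(C/284) = 0.50080: ln(C/284) = 0.50080/5.35 = 0.09361, so C = 284 × e^0.09361 = 284 × 1.09813 = 311.87 ppm.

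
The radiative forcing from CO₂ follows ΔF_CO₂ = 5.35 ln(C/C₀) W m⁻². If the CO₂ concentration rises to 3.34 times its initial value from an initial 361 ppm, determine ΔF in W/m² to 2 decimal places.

ΔF = 6.45 W/m²

ΔF = 5.35 × ln(3.34) = 5.35 × 1.20597 = 6.4519 W/m².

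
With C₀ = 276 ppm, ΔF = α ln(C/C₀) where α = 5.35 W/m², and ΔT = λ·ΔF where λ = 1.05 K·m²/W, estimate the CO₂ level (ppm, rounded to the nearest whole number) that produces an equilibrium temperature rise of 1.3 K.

Required forcing: ΔF = ΔT/λ = 1.3/1.05 = 1.2381 W/m².
Then ln(C/276) = ΔF/5.35 = 1.2381/5.35 = 0.23142.
So C = 276 × e^0.23142 = 276 × 1.26039 = 347.87 ppm.

C ≈ 348 ppm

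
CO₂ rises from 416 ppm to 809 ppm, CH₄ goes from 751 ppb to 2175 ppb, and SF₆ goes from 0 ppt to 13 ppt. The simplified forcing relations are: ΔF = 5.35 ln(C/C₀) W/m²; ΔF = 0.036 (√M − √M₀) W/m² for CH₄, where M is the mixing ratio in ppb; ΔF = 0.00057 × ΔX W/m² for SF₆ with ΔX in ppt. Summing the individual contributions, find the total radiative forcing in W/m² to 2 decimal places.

CO₂: 5.35 × ln(809/416) = 5.35 × ln(1.94471) = 5.35 × 0.66511 = 3.5583 W/m².
CH₄: 0.036 × (√2175 − √751) = 0.036 × (46.6369 − 27.4044) = 0.036 × 19.2325 = 0.6924 W/m².
SF₆: ΔF = 0.00057 × (13 − 0) = 0.00057 × 13 = 0.0074 W/m².
Total ΔF = 3.5583 + 0.6924 + 0.0074 = 4.2581 W/m².

ΔF = 4.26 W/m²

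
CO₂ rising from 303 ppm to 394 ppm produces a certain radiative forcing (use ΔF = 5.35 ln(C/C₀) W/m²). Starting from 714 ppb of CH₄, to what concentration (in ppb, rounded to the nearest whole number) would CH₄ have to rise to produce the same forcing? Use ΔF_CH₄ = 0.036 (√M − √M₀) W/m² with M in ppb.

CO₂ forcing: 5.35 × ln(394/303) = 5.35 × 0.262618 = 1.40501 W/m².
Set 0.036(√M − √714) = 1.40501: √M = 1.40501/0.036 + √714 = 39.0281 + 26.7208 = 65.7489.
M = (65.7489)² = 4322.92 ppb.

M ≈ 4323 ppb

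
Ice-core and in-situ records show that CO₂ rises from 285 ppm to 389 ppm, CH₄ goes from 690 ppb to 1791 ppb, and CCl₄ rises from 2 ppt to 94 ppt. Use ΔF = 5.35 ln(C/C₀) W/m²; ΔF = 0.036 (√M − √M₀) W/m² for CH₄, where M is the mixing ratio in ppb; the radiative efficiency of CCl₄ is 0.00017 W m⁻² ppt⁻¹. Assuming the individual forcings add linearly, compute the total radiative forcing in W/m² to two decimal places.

CO₂: 5.35 × ln(389/285) = 5.35 × ln(1.36491) = 5.35 × 0.31109 = 1.6643 W/m².
CH₄: 0.036 × (√1791 − √690) = 0.036 × (42.3202 − 26.2679) = 0.036 × 16.0523 = 0.5779 W/m².
CCl₄: ΔF = 0.00017 × (94 − 2) = 0.00017 × 92 = 0.0156 W/m².
Total ΔF = 1.6643 + 0.5779 + 0.0156 = 2.2578 W/m².

ΔF = 2.26 W/m²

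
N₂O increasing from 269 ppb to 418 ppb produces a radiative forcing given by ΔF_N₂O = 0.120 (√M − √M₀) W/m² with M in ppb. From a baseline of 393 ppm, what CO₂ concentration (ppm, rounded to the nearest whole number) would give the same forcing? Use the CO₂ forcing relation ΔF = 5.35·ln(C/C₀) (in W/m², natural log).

N₂O forcing: 0.120 × (√418 − √269) = 0.120 × (20.4450 − 16.4012) = 0.120 × 4.0438 = 0.48526 W/m².
Set 5.35 ln(C/393) = 0.48526: ln(C/393) = 0.48526/5.35 = 0.09070, so C = 393 × e^0.09070 = 393 × 1.09494 = 430.31 ppm.

C ≈ 430 ppm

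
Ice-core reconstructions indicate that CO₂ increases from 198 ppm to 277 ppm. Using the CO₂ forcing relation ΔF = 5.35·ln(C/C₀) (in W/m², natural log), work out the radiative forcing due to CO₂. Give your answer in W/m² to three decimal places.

ΔF = 1.796 W/m²

CO₂: 5.35 × ln(277/198) = 5.35 × ln(1.39899) = 5.35 × 0.33575 = 1.7963 W/m².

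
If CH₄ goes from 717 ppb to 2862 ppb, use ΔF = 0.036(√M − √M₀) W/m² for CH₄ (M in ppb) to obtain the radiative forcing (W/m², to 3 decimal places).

CH₄: 0.036 × (√2862 − √717) = 0.036 × (53.4977 − 26.7769) = 0.036 × 26.7208 = 0.9619 W/m².

ΔF = 0.962 W/m²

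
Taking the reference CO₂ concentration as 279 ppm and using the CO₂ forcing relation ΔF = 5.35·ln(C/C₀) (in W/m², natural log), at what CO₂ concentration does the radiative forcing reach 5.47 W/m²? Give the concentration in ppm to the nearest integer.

C ≈ 776 ppm

Set 5.35 ln(C/279) = 5.47, so ln(C/279) = 5.47/5.35 = 1.02243.
Then C/279 = e^1.02243 = 2.77994, giving C = 279 × 2.77994 = 775.60 ppm.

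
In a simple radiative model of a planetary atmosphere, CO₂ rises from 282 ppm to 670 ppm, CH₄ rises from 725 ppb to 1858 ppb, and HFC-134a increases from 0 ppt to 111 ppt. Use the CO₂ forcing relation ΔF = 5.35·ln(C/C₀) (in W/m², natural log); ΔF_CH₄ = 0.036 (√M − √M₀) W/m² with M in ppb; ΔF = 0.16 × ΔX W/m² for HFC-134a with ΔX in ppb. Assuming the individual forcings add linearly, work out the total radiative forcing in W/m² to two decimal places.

CO₂: 5.35 × ln(670/282) = 5.35 × ln(2.37589) = 5.35 × 0.86537 = 4.6297 W/m².
CH₄: 0.036 × (√1858 − √725) = 0.036 × (43.1045 − 26.9258) = 0.036 × 16.1787 = 0.5824 W/m².
HFC-134a: Δ = 111 − 0 = 111 ppt = 0.111 ppb; ΔF = 0.16 × 0.111 = 0.0178 W/m².
Total ΔF = 4.6297 + 0.5824 + 0.0178 = 5.2299 W/m².

ΔF = 5.23 W/m²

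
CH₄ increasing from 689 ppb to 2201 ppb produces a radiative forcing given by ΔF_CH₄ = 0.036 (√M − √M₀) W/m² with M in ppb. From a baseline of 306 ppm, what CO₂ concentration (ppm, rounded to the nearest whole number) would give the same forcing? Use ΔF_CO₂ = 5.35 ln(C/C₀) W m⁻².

CH₄ forcing: 0.036 × (√2201 − √689) = 0.036 × (46.9148 − 26.2488) = 0.036 × 20.6660 = 0.74398 W/m².
Set 5.35 ln(C/306) = 0.74398: ln(C/306) = 0.74398/5.35 = 0.13906, so C = 306 × e^0.13906 = 306 × 1.14919 = 351.65 ppm.

C ≈ 352 ppm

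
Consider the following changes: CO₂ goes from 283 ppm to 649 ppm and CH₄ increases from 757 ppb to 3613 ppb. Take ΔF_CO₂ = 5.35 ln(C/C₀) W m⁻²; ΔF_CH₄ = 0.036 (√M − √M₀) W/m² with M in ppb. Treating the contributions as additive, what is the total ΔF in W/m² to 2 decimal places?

ΔF = 5.61 W/m²

CO₂: 5.35 × ln(649/283) = 5.35 × ln(2.29329) = 5.35 × 0.82999 = 4.4404 W/m².
CH₄: 0.036 × (√3613 − √757) = 0.036 × (60.1082 − 27.5136) = 0.036 × 32.5946 = 1.1734 W/m².
Total ΔF = 4.4404 + 1.1734 = 5.6138 W/m².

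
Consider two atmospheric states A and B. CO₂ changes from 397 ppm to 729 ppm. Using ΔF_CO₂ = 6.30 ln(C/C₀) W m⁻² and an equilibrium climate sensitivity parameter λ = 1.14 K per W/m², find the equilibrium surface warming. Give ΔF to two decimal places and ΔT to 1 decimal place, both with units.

CO₂: 6.30 × ln(729/397) = 6.30 × ln(1.83627) = 6.30 × 0.60774 = 3.8288 W/m².
ΔT = λ ΔF = 1.14 × 3.83 = 4.3662 K.

ΔF = 3.83 W/m²; ΔT = 4.4 K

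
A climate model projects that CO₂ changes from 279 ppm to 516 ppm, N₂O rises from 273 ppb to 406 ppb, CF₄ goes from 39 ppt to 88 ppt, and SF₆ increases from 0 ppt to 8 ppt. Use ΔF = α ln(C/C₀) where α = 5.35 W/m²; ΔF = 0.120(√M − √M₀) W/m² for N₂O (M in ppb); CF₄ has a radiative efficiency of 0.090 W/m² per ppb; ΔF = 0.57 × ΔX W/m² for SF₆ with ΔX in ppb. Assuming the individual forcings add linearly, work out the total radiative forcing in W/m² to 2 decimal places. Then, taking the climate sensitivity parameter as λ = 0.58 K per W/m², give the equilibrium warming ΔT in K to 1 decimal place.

CO₂: 5.35 × ln(516/279) = 5.35 × ln(1.84946) = 5.35 × 0.61489 = 3.2897 W/m².
N₂O: 0.120 × (√406 − √273) = 0.120 × (20.1494 − 16.5227) = 0.120 × 3.6267 = 0.4352 W/m².
CF₄: Δ = 88 − 39 = 49 ppt = 0.049 ppb; ΔF = 0.090 × 0.049 = 0.0044 W/m².
SF₆: Δ = 8 − 0 = 8 ppt = 0.008 ppb; ΔF = 0.57 × 0.008 = 0.0046 W/m².
Total ΔF = 3.2897 + 0.4352 + 0.0044 + 0.0046 = 3.7339 W/m².
ΔT = λ ΔF = 0.58 × 3.73 = 2.1634 K.

ΔF = 3.73 W/m²; ΔT = 2.2 K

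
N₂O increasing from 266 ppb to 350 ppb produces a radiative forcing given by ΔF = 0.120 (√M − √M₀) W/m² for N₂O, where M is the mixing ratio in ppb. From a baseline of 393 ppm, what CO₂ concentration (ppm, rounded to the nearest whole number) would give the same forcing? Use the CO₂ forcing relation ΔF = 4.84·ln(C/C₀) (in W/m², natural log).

C ≈ 417 ppm

N₂O forcing: 0.120 × (√350 − √266) = 0.120 × (18.7083 − 16.3095) = 0.120 × 2.3988 = 0.28786 W/m².
Set 4.84 ln(C/393) = 0.28786: ln(C/393) = 0.28786/4.84 = 0.05948, so C = 393 × e^0.05948 = 393 × 1.06128 = 417.08 ppm.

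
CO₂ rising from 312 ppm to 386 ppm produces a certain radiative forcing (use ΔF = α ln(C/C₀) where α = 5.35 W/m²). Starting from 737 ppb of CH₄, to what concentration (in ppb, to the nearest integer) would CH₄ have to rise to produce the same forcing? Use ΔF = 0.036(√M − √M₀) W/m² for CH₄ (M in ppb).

CO₂ forcing: 5.35 × ln(386/312) = 5.35 × 0.212834 = 1.13866 W/m².
Set 0.036(√M − √737) = 1.13866: √M = 1.13866/0.036 + √737 = 31.6294 + 27.1477 = 58.7771.
M = (58.7771)² = 3454.75 ppb.

M ≈ 3455 ppb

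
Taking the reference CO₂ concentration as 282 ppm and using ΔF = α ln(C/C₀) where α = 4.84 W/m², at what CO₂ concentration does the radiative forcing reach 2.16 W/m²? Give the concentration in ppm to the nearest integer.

Set 4.84 ln(C/282) = 2.16, so ln(C/282) = 2.16/4.84 = 0.44628.
Then C/282 = e^0.44628 = 1.56249, giving C = 282 × 1.56249 = 440.62 ppm.

C ≈ 441 ppm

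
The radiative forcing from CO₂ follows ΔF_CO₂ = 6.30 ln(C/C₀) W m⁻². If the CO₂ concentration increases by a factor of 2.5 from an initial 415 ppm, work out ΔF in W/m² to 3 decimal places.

ΔF = 5.773 W/m²

Because the forcing depends only on the ratio C/C₀, the initial concentration does not enter.
ΔF = 6.30 × ln(2.5) = 6.30 × 0.91629 = 5.7726 W/m².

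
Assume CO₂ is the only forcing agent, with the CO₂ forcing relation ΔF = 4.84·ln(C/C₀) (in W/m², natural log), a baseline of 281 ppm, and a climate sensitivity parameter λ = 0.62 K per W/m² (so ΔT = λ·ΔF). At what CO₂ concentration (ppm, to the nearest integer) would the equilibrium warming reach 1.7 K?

C ≈ 495 ppm

Required forcing: ΔF = ΔT/λ = 1.7/0.62 = 2.7419 W/m².
Then ln(C/281) = ΔF/4.84 = 2.7419/4.84 = 0.56651.
So C = 281 × e^0.56651 = 281 × 1.76211 = 495.15 ppm.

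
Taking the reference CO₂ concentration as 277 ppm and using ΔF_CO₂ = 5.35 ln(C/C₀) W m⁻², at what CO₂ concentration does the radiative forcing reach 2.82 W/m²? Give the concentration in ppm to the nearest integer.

C ≈ 469 ppm

Set 5.35 ln(C/277) = 2.82, so ln(C/277) = 2.82/5.35 = 0.52710.
Then C/277 = e^0.52710 = 1.69401, giving C = 277 × 1.69401 = 469.24 ppm.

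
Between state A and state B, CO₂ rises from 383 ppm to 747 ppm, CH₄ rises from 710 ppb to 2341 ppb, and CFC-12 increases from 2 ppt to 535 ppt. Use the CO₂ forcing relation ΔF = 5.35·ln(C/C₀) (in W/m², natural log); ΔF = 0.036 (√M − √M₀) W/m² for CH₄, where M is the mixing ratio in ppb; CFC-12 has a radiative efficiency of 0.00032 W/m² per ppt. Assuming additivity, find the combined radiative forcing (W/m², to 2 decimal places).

ΔF = 4.53 W/m²

CO₂: 5.35 × ln(747/383) = 5.35 × ln(1.95039) = 5.35 × 0.66803 = 3.5740 W/m².
CH₄: 0.036 × (√2341 − √710) = 0.036 × (48.3839 − 26.6458) = 0.036 × 21.7381 = 0.7826 W/m².
CFC-12: ΔF = 0.00032 × (535 − 2) = 0.00032 × 533 = 0.1706 W/m².
Total ΔF = 3.5740 + 0.7826 + 0.1706 = 4.5272 W/m².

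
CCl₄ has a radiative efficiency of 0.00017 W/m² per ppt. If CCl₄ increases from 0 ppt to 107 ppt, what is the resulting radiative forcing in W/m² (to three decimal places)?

ΔF = 0.018 W/m²

CCl₄: ΔF = 0.00017 × (107 − 0) = 0.00017 × 107 = 0.0182 W/m².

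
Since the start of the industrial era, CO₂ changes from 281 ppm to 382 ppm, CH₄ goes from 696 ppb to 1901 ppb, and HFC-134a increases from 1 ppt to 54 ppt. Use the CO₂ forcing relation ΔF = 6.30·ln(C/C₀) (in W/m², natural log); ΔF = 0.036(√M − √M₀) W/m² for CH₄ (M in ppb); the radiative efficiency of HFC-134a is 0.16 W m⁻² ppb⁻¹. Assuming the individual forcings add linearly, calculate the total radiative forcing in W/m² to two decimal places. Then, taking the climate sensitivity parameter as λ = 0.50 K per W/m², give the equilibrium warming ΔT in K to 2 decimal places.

CO₂: 6.30 × ln(382/281) = 6.30 × ln(1.35943) = 6.30 × 0.30707 = 1.9345 W/m².
CH₄: 0.036 × (√1901 − √696) = 0.036 × (43.6005 − 26.3818) = 0.036 × 17.2187 = 0.6199 W/m².
HFC-134a: Δ = 54 − 1 = 53 ppt = 0.053 ppb; ΔF = 0.16 × 0.053 = 0.0085 W/m².
Total ΔF = 1.9345 + 0.6199 + 0.0085 = 2.5629 W/m².
ΔT = λ ΔF = 0.50 × 2.56 = 1.2800 K.

ΔF = 2.56 W/m²; ΔT = 1.28 K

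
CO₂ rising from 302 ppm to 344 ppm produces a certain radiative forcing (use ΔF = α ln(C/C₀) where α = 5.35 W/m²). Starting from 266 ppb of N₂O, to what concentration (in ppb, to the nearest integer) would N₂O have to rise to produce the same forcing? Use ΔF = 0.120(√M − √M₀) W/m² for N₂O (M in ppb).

CO₂ forcing: 5.35 × ln(344/302) = 5.35 × 0.130215 = 0.69665 W/m².
Set 0.120(√M − √266) = 0.69665: √M = 0.69665/0.120 + √266 = 5.8054 + 16.3095 = 22.1149.
M = (22.1149)² = 489.07 ppb.

M ≈ 489 ppb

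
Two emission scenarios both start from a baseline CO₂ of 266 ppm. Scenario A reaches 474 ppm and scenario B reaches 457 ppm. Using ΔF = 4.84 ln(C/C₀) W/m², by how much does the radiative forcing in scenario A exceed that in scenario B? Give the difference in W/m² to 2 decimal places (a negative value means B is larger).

ΔF_A = 4.84 ln(474/266) = 4.84 × 0.57771 = 2.7961 W/m².
ΔF_B = 4.84 ln(457/266) = 4.84 × 0.54119 = 2.6194 W/m².
Difference: 2.7961 − 2.6194 = 0.1767 W/m².

ΔF_A − ΔF_B = 0.18 W/m²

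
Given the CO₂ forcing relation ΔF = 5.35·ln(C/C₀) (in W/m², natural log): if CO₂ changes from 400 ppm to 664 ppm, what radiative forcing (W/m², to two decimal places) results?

ΔF = 2.71 W/m²

CO₂: 5.35 × ln(664/400) = 5.35 × ln(1.66000) = 5.35 × 0.50682 = 2.7115 W/m².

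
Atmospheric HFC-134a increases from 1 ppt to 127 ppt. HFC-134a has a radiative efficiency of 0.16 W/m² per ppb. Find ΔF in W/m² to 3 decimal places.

ΔF = 0.020 W/m²

HFC-134a: Δ = 127 − 1 = 126 ppt = 0.126 ppb; ΔF = 0.16 × 0.126 = 0.0202 W/m².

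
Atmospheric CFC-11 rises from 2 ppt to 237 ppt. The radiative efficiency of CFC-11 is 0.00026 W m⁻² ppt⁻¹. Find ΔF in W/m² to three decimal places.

CFC-11: ΔF = 0.00026 × (237 − 2) = 0.00026 × 235 = 0.0611 W/m².

ΔF = 0.061 W/m²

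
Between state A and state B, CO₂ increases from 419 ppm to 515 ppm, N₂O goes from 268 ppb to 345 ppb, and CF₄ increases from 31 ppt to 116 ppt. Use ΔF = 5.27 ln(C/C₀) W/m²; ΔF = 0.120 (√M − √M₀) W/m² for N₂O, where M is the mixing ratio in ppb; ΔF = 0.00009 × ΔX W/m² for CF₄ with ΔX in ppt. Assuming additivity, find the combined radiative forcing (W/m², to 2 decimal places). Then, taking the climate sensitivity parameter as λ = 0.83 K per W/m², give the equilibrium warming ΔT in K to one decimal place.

ΔF = 1.36 W/m²; ΔT = 1.1 K

CO₂: 5.27 × ln(515/419) = 5.27 × ln(1.22912) = 5.27 × 0.20630 = 1.0872 W/m².
N₂O: 0.120 × (√345 − √268) = 0.120 × (18.5742 − 16.3707) = 0.120 × 2.2035 = 0.2644 W/m².
CF₄: ΔF = 0.00009 × (116 − 31) = 0.00009 × 85 = 0.0077 W/m².
Total ΔF = 1.0872 + 0.2644 + 0.0077 = 1.3593 W/m².
ΔT = λ ΔF = 0.83 × 1.36 = 1.1288 K.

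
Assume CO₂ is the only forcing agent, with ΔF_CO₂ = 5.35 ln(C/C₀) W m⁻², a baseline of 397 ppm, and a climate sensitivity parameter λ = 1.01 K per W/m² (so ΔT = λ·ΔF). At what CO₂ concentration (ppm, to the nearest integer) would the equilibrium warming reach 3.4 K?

Required forcing: ΔF = ΔT/λ = 3.4/1.01 = 3.3663 W/m².
Then ln(C/397) = ΔF/5.35 = 3.3663/5.35 = 0.62921.
So C = 397 × e^0.62921 = 397 × 1.87613 = 744.82 ppm.

C ≈ 745 ppm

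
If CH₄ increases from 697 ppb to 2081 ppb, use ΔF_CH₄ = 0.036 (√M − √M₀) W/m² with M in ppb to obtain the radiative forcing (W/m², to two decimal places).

CH₄: 0.036 × (√2081 − √697) = 0.036 × (45.6180 − 26.4008) = 0.036 × 19.2172 = 0.6918 W/m².

ΔF = 0.69 W/m²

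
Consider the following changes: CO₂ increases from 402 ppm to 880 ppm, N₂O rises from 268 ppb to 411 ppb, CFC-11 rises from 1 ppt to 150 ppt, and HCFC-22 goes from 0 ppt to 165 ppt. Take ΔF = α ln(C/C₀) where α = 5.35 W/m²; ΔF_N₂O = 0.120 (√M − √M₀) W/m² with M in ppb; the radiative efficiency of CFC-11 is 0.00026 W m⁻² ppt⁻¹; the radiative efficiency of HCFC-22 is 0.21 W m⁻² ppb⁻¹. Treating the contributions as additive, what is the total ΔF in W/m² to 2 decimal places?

ΔF = 4.73 W/m²

CO₂: 5.35 × ln(880/402) = 5.35 × ln(2.18905) = 5.35 × 0.78347 = 4.1916 W/m².
N₂O: 0.120 × (√411 − √268) = 0.120 × (20.2731 − 16.3707) = 0.120 × 3.9024 = 0.4683 W/m².
CFC-11: ΔF = 0.00026 × (150 − 1) = 0.00026 × 149 = 0.0387 W/m².
HCFC-22: Δ = 165 − 0 = 165 ppt = 0.165 ppb; ΔF = 0.21 × 0.165 = 0.0347 W/m².
Total ΔF = 4.1916 + 0.4683 + 0.0387 + 0.0347 = 4.7333 W/m².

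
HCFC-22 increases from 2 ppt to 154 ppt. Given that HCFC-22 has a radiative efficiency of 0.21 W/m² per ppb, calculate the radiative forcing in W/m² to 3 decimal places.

HCFC-22: Δ = 154 − 2 = 152 ppt = 0.152 ppb; ΔF = 0.21 × 0.152 = 0.0319 W/m².

ΔF = 0.032 W/m²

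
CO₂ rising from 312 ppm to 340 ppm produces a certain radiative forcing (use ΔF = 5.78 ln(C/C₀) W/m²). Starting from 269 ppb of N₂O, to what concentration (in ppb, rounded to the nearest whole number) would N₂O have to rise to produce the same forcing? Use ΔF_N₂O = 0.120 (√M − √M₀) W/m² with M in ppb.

CO₂ forcing: 5.78 × ln(340/312) = 5.78 × 0.085942 = 0.49674 W/m².
Set 0.120(√M − √269) = 0.49674: √M = 0.49674/0.120 + √269 = 4.1395 + 16.4012 = 20.5407.
M = (20.5407)² = 421.92 ppb.

M ≈ 422 ppb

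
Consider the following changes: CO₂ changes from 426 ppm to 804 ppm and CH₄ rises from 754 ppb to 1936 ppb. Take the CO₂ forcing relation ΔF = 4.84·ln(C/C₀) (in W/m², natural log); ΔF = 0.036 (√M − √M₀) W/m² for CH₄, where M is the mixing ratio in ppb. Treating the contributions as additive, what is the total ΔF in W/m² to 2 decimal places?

ΔF = 3.67 W/m²

CO₂: 4.84 × ln(804/426) = 4.84 × ln(1.88732) = 4.84 × 0.63516 = 3.0742 W/m².
CH₄: 0.036 × (√1936 − √754) = 0.036 × (44.0000 − 27.4591) = 0.036 × 16.5409 = 0.5955 W/m².
Total ΔF = 3.0742 + 0.5955 = 3.6697 W/m².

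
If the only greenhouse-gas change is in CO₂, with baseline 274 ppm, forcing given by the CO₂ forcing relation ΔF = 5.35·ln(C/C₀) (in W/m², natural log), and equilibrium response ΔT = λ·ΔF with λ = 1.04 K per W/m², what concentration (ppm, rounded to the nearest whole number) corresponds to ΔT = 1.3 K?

Required forcing: ΔF = ΔT/λ = 1.3/1.04 = 1.2500 W/m².
Then ln(C/274) = ΔF/5.35 = 1.2500/5.35 = 0.23364.
So C = 274 × e^0.23364 = 274 × 1.26319 = 346.11 ppm.

C ≈ 346 ppm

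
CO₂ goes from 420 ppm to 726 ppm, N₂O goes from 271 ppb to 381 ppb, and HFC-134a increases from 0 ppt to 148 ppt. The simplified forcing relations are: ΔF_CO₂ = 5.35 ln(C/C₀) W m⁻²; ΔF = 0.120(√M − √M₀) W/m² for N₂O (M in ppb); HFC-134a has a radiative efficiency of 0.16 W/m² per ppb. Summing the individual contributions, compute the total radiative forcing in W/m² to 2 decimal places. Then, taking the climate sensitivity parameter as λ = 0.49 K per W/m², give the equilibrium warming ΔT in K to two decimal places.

ΔF = 3.32 W/m²; ΔT = 1.63 K

CO₂: 5.35 × ln(726/420) = 5.35 × ln(1.72857) = 5.35 × 0.54729 = 2.9280 W/m².
N₂O: 0.120 × (√381 − √271) = 0.120 × (19.5192 − 16.4621) = 0.120 × 3.0571 = 0.3669 W/m².
HFC-134a: Δ = 148 − 0 = 148 ppt = 0.148 ppb; ΔF = 0.16 × 0.148 = 0.0237 W/m².
Total ΔF = 2.9280 + 0.3669 + 0.0237 = 3.3186 W/m².
ΔT = λ ΔF = 0.49 × 3.32 = 1.6268 K.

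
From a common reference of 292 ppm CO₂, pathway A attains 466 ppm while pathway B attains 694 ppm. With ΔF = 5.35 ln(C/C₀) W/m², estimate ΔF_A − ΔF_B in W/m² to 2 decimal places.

ΔF_A = 5.35 ln(466/292) = 5.35 × 0.46743 = 2.5008 W/m².
ΔF_B = 5.35 ln(694/292) = 5.35 × 0.86572 = 4.6316 W/m².
Difference: 2.5008 − 4.6316 = -2.1308 W/m².

ΔF_A − ΔF_B = -2.13 W/m²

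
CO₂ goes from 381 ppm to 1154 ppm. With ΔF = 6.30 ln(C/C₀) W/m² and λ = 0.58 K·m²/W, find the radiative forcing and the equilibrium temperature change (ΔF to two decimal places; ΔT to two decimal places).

CO₂: 6.30 × ln(1154/381) = 6.30 × ln(3.02887) = 6.30 × 1.10819 = 6.9816 W/m².
ΔT = λ ΔF = 0.58 × 6.98 = 4.0484 K.

ΔF = 6.98 W/m²; ΔT = 4.05 K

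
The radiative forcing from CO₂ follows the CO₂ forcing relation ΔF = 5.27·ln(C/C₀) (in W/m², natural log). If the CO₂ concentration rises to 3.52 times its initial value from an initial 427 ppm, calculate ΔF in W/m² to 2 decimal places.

ΔF = 6.63 W/m²

ΔF = 5.27 × ln(3.52) = 5.27 × 1.25846 = 6.6321 W/m².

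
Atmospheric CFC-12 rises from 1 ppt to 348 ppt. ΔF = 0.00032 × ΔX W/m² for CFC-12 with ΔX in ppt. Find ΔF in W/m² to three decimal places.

CFC-12: ΔF = 0.00032 × (348 − 1) = 0.00032 × 347 = 0.1110 W/m².

ΔF = 0.111 W/m²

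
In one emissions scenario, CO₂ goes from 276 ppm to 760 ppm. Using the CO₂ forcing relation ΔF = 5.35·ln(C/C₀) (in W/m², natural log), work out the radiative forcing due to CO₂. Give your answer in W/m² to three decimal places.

ΔF = 5.419 W/m²

CO₂ absorption bands are partially saturated, so forcing scales with the logarithm of the concentration ratio.
CO₂: 5.35 × ln(760/276) = 5.35 × ln(2.75362) = 5.35 × 1.01292 = 5.4191 W/m².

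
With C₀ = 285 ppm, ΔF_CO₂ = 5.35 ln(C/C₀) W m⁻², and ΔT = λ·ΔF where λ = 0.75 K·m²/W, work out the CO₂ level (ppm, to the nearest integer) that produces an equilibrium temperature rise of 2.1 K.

C ≈ 481 ppm

Required forcing: ΔF = ΔT/λ = 2.1/0.75 = 2.8000 W/m².
Then ln(C/285) = ΔF/5.35 = 2.8000/5.35 = 0.52336.
So C = 285 × e^0.52336 = 285 × 1.68769 = 480.99 ppm.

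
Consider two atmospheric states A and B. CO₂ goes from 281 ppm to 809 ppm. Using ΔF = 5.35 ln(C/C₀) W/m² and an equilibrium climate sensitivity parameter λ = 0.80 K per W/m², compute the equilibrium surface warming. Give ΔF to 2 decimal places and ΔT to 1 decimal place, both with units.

ΔF = 5.66 W/m²; ΔT = 4.5 K

CO₂: 5.35 × ln(809/281) = 5.35 × ln(2.87900) = 5.35 × 1.05744 = 5.6573 W/m².
ΔT = λ ΔF = 0.80 × 5.66 = 4.5280 K.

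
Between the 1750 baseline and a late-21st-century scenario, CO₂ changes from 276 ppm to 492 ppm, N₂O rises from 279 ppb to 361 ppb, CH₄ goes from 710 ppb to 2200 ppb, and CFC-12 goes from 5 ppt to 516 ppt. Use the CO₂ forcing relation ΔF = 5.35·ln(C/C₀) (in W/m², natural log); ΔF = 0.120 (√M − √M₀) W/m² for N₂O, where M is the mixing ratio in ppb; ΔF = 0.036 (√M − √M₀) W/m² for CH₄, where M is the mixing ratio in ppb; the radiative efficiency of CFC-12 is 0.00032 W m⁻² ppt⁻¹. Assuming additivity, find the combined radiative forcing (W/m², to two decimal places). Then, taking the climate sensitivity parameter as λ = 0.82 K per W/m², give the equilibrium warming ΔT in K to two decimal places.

CO₂: 5.35 × ln(492/276) = 5.35 × ln(1.78261) = 5.35 × 0.57808 = 3.0927 W/m².
N₂O: 0.120 × (√361 − √279) = 0.120 × (19.0000 − 16.7033) = 0.120 × 2.2967 = 0.2756 W/m².
CH₄: 0.036 × (√2200 − √710) = 0.036 × (46.9042 − 26.6458) = 0.036 × 20.2584 = 0.7293 W/m².
CFC-12: ΔF = 0.00032 × (516 − 5) = 0.00032 × 511 = 0.1635 W/m².
Total ΔF = 3.0927 + 0.2756 + 0.7293 + 0.1635 = 4.2611 W/m².
ΔT = λ ΔF = 0.82 × 4.26 = 3.4932 K.

ΔF = 4.26 W/m²; ΔT = 3.49 K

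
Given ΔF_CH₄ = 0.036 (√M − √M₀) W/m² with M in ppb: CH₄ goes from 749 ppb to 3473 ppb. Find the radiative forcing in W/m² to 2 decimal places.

ΔF = 1.14 W/m²

CH₄: 0.036 × (√3473 − √749) = 0.036 × (58.9322 − 27.3679) = 0.036 × 31.5643 = 1.1363 W/m².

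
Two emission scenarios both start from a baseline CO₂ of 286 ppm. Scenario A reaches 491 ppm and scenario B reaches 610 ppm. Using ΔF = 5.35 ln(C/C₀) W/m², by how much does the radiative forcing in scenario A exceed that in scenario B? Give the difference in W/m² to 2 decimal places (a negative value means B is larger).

ΔF_A = 5.35 ln(491/286) = 5.35 × 0.54045 = 2.8914 W/m².
ΔF_B = 5.35 ln(610/286) = 5.35 × 0.75747 = 4.0525 W/m².
Difference: 2.8914 − 4.0525 = -1.1611 W/m².

ΔF_A − ΔF_B = -1.16 W/m²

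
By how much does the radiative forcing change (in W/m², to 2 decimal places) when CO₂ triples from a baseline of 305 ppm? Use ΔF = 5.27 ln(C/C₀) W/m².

ΔF = 5.79 W/m²

ΔF = 5.27 × ln(3) = 5.27 × 1.09861 = 5.7897 W/m².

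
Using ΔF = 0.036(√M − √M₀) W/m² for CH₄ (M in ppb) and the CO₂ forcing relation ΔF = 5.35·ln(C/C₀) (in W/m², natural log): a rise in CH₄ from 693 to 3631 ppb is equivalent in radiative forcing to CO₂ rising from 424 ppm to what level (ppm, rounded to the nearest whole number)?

CH₄ forcing: 0.036 × (√3631 − √693) = 0.036 × (60.2578 − 26.3249) = 0.036 × 33.9329 = 1.22158 W/m².
Set 5.35 ln(C/424) = 1.22158: ln(C/424) = 1.22158/5.35 = 0.22833, so C = 424 × e^0.22833 = 424 × 1.25650 = 532.76 ppm.

C ≈ 533 ppm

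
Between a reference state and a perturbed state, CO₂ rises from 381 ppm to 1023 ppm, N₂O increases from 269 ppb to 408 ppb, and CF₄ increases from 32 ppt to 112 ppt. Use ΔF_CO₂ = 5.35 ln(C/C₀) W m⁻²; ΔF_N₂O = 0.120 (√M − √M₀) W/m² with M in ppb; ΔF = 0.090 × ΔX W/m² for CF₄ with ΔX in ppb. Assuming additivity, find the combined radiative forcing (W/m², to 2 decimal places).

ΔF = 5.75 W/m²

CO₂: 5.35 × ln(1023/381) = 5.35 × ln(2.68504) = 5.35 × 0.98770 = 5.2842 W/m².
N₂O: 0.120 × (√408 − √269) = 0.120 × (20.1990 − 16.4012) = 0.120 × 3.7978 = 0.4557 W/m².
CF₄: Δ = 112 − 32 = 80 ppt = 0.080 ppb; ΔF = 0.090 × 0.080 = 0.0072 W/m².
Total ΔF = 5.2842 + 0.4557 + 0.0072 = 5.7471 W/m².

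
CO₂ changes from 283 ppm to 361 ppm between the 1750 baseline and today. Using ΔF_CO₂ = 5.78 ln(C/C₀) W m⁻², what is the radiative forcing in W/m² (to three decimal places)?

ΔF = 1.407 W/m²

CO₂: 5.78 × ln(361/283) = 5.78 × ln(1.27562) = 5.78 × 0.24343 = 1.4070 W/m².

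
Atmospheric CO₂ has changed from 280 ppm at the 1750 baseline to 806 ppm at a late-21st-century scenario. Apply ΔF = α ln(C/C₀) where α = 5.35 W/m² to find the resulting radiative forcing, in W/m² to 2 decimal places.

CO₂: 5.35 × ln(806/280) = 5.35 × ln(2.87857) = 5.35 × 1.05729 = 5.6565 W/m².

ΔF = 5.66 W/m²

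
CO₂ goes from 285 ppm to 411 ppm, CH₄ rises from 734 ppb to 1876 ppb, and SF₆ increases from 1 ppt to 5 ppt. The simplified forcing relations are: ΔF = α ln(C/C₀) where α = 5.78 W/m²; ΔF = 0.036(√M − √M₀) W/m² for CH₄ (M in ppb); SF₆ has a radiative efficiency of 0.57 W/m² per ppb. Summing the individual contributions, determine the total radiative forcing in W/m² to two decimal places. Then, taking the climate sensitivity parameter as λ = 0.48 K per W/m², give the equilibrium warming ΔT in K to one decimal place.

CO₂: 5.78 × ln(411/285) = 5.78 × ln(1.44211) = 5.78 × 0.36611 = 2.1161 W/m².
CH₄: 0.036 × (√1876 − √734) = 0.036 × (43.3128 − 27.0924) = 0.036 × 16.2204 = 0.5839 W/m².
SF₆: Δ = 5 − 1 = 4 ppt = 0.004 ppb; ΔF = 0.57 × 0.004 = 0.0023 W/m².
Total ΔF = 2.1161 + 0.5839 + 0.0023 = 2.7023 W/m².
ΔT = λ ΔF = 0.48 × 2.70 = 1.2960 K.

ΔF = 2.70 W/m²; ΔT = 1.3 K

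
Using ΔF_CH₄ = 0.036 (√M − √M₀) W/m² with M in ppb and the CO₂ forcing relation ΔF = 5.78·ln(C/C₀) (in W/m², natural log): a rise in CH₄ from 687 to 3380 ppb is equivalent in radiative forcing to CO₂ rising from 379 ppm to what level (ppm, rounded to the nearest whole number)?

CH₄ forcing: 0.036 × (√3380 − √687) = 0.036 × (58.1378 − 26.2107) = 0.036 × 31.9271 = 1.14938 W/m².
Set 5.78 ln(C/379) = 1.14938: ln(C/379) = 1.14938/5.78 = 0.19885, so C = 379 × e^0.19885 = 379 × 1.22000 = 462.38 ppm.

C ≈ 462 ppm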